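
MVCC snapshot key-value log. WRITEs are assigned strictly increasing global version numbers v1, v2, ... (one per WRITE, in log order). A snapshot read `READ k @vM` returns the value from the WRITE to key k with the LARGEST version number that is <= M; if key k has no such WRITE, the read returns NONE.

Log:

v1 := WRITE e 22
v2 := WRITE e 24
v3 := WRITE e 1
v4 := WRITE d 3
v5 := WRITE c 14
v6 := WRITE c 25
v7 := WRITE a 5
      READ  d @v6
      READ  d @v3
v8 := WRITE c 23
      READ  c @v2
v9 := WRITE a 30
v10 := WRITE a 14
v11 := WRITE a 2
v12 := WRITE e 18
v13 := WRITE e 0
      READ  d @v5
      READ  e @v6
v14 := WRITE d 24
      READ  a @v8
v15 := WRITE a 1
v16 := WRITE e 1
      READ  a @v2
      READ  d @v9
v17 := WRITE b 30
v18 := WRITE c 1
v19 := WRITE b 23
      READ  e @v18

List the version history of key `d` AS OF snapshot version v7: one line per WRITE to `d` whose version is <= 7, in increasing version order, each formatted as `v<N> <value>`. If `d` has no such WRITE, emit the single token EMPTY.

Answer: v4 3

Derivation:
Scan writes for key=d with version <= 7:
  v1 WRITE e 22 -> skip
  v2 WRITE e 24 -> skip
  v3 WRITE e 1 -> skip
  v4 WRITE d 3 -> keep
  v5 WRITE c 14 -> skip
  v6 WRITE c 25 -> skip
  v7 WRITE a 5 -> skip
  v8 WRITE c 23 -> skip
  v9 WRITE a 30 -> skip
  v10 WRITE a 14 -> skip
  v11 WRITE a 2 -> skip
  v12 WRITE e 18 -> skip
  v13 WRITE e 0 -> skip
  v14 WRITE d 24 -> drop (> snap)
  v15 WRITE a 1 -> skip
  v16 WRITE e 1 -> skip
  v17 WRITE b 30 -> skip
  v18 WRITE c 1 -> skip
  v19 WRITE b 23 -> skip
Collected: [(4, 3)]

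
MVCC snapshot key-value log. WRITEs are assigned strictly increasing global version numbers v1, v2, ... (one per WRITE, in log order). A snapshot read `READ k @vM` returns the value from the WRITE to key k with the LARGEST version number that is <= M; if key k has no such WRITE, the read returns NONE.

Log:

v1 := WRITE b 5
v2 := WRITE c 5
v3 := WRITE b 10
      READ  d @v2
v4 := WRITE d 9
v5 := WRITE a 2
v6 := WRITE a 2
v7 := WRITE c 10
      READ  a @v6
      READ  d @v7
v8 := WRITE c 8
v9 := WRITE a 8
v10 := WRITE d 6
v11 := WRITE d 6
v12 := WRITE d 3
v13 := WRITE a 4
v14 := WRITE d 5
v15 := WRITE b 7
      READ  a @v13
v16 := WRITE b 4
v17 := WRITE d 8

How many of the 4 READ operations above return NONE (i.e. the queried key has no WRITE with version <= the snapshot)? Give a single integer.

Answer: 1

Derivation:
v1: WRITE b=5  (b history now [(1, 5)])
v2: WRITE c=5  (c history now [(2, 5)])
v3: WRITE b=10  (b history now [(1, 5), (3, 10)])
READ d @v2: history=[] -> no version <= 2 -> NONE
v4: WRITE d=9  (d history now [(4, 9)])
v5: WRITE a=2  (a history now [(5, 2)])
v6: WRITE a=2  (a history now [(5, 2), (6, 2)])
v7: WRITE c=10  (c history now [(2, 5), (7, 10)])
READ a @v6: history=[(5, 2), (6, 2)] -> pick v6 -> 2
READ d @v7: history=[(4, 9)] -> pick v4 -> 9
v8: WRITE c=8  (c history now [(2, 5), (7, 10), (8, 8)])
v9: WRITE a=8  (a history now [(5, 2), (6, 2), (9, 8)])
v10: WRITE d=6  (d history now [(4, 9), (10, 6)])
v11: WRITE d=6  (d history now [(4, 9), (10, 6), (11, 6)])
v12: WRITE d=3  (d history now [(4, 9), (10, 6), (11, 6), (12, 3)])
v13: WRITE a=4  (a history now [(5, 2), (6, 2), (9, 8), (13, 4)])
v14: WRITE d=5  (d history now [(4, 9), (10, 6), (11, 6), (12, 3), (14, 5)])
v15: WRITE b=7  (b history now [(1, 5), (3, 10), (15, 7)])
READ a @v13: history=[(5, 2), (6, 2), (9, 8), (13, 4)] -> pick v13 -> 4
v16: WRITE b=4  (b history now [(1, 5), (3, 10), (15, 7), (16, 4)])
v17: WRITE d=8  (d history now [(4, 9), (10, 6), (11, 6), (12, 3), (14, 5), (17, 8)])
Read results in order: ['NONE', '2', '9', '4']
NONE count = 1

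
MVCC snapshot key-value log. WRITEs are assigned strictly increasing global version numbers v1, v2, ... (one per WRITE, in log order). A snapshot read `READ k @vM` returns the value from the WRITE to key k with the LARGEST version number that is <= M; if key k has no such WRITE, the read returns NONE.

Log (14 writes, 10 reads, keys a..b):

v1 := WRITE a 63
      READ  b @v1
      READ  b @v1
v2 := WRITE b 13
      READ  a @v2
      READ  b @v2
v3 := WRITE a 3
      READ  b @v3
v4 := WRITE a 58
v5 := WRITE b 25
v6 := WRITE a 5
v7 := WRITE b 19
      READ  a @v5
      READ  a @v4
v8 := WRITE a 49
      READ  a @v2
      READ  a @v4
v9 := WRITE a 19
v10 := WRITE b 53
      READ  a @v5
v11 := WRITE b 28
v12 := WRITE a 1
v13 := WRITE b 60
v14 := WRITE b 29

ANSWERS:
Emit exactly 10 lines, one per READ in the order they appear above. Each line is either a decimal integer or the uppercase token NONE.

v1: WRITE a=63  (a history now [(1, 63)])
READ b @v1: history=[] -> no version <= 1 -> NONE
READ b @v1: history=[] -> no version <= 1 -> NONE
v2: WRITE b=13  (b history now [(2, 13)])
READ a @v2: history=[(1, 63)] -> pick v1 -> 63
READ b @v2: history=[(2, 13)] -> pick v2 -> 13
v3: WRITE a=3  (a history now [(1, 63), (3, 3)])
READ b @v3: history=[(2, 13)] -> pick v2 -> 13
v4: WRITE a=58  (a history now [(1, 63), (3, 3), (4, 58)])
v5: WRITE b=25  (b history now [(2, 13), (5, 25)])
v6: WRITE a=5  (a history now [(1, 63), (3, 3), (4, 58), (6, 5)])
v7: WRITE b=19  (b history now [(2, 13), (5, 25), (7, 19)])
READ a @v5: history=[(1, 63), (3, 3), (4, 58), (6, 5)] -> pick v4 -> 58
READ a @v4: history=[(1, 63), (3, 3), (4, 58), (6, 5)] -> pick v4 -> 58
v8: WRITE a=49  (a history now [(1, 63), (3, 3), (4, 58), (6, 5), (8, 49)])
READ a @v2: history=[(1, 63), (3, 3), (4, 58), (6, 5), (8, 49)] -> pick v1 -> 63
READ a @v4: history=[(1, 63), (3, 3), (4, 58), (6, 5), (8, 49)] -> pick v4 -> 58
v9: WRITE a=19  (a history now [(1, 63), (3, 3), (4, 58), (6, 5), (8, 49), (9, 19)])
v10: WRITE b=53  (b history now [(2, 13), (5, 25), (7, 19), (10, 53)])
READ a @v5: history=[(1, 63), (3, 3), (4, 58), (6, 5), (8, 49), (9, 19)] -> pick v4 -> 58
v11: WRITE b=28  (b history now [(2, 13), (5, 25), (7, 19), (10, 53), (11, 28)])
v12: WRITE a=1  (a history now [(1, 63), (3, 3), (4, 58), (6, 5), (8, 49), (9, 19), (12, 1)])
v13: WRITE b=60  (b history now [(2, 13), (5, 25), (7, 19), (10, 53), (11, 28), (13, 60)])
v14: WRITE b=29  (b history now [(2, 13), (5, 25), (7, 19), (10, 53), (11, 28), (13, 60), (14, 29)])

Answer: NONE
NONE
63
13
13
58
58
63
58
58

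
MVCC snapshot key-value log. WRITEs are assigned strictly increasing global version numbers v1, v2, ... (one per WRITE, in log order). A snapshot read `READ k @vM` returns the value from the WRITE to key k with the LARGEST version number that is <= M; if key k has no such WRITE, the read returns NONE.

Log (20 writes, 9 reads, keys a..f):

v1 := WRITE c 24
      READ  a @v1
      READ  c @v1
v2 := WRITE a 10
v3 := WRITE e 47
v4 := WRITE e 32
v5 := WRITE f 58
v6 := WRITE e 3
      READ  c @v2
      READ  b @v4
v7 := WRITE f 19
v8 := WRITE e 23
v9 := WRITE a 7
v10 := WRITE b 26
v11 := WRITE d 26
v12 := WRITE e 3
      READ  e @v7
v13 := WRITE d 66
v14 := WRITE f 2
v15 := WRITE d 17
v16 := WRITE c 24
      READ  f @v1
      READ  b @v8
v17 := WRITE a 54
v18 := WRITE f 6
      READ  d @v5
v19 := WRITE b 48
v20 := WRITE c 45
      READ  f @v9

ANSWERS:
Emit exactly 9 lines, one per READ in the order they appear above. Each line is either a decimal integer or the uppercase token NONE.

v1: WRITE c=24  (c history now [(1, 24)])
READ a @v1: history=[] -> no version <= 1 -> NONE
READ c @v1: history=[(1, 24)] -> pick v1 -> 24
v2: WRITE a=10  (a history now [(2, 10)])
v3: WRITE e=47  (e history now [(3, 47)])
v4: WRITE e=32  (e history now [(3, 47), (4, 32)])
v5: WRITE f=58  (f history now [(5, 58)])
v6: WRITE e=3  (e history now [(3, 47), (4, 32), (6, 3)])
READ c @v2: history=[(1, 24)] -> pick v1 -> 24
READ b @v4: history=[] -> no version <= 4 -> NONE
v7: WRITE f=19  (f history now [(5, 58), (7, 19)])
v8: WRITE e=23  (e history now [(3, 47), (4, 32), (6, 3), (8, 23)])
v9: WRITE a=7  (a history now [(2, 10), (9, 7)])
v10: WRITE b=26  (b history now [(10, 26)])
v11: WRITE d=26  (d history now [(11, 26)])
v12: WRITE e=3  (e history now [(3, 47), (4, 32), (6, 3), (8, 23), (12, 3)])
READ e @v7: history=[(3, 47), (4, 32), (6, 3), (8, 23), (12, 3)] -> pick v6 -> 3
v13: WRITE d=66  (d history now [(11, 26), (13, 66)])
v14: WRITE f=2  (f history now [(5, 58), (7, 19), (14, 2)])
v15: WRITE d=17  (d history now [(11, 26), (13, 66), (15, 17)])
v16: WRITE c=24  (c history now [(1, 24), (16, 24)])
READ f @v1: history=[(5, 58), (7, 19), (14, 2)] -> no version <= 1 -> NONE
READ b @v8: history=[(10, 26)] -> no version <= 8 -> NONE
v17: WRITE a=54  (a history now [(2, 10), (9, 7), (17, 54)])
v18: WRITE f=6  (f history now [(5, 58), (7, 19), (14, 2), (18, 6)])
READ d @v5: history=[(11, 26), (13, 66), (15, 17)] -> no version <= 5 -> NONE
v19: WRITE b=48  (b history now [(10, 26), (19, 48)])
v20: WRITE c=45  (c history now [(1, 24), (16, 24), (20, 45)])
READ f @v9: history=[(5, 58), (7, 19), (14, 2), (18, 6)] -> pick v7 -> 19

Answer: NONE
24
24
NONE
3
NONE
NONE
NONE
19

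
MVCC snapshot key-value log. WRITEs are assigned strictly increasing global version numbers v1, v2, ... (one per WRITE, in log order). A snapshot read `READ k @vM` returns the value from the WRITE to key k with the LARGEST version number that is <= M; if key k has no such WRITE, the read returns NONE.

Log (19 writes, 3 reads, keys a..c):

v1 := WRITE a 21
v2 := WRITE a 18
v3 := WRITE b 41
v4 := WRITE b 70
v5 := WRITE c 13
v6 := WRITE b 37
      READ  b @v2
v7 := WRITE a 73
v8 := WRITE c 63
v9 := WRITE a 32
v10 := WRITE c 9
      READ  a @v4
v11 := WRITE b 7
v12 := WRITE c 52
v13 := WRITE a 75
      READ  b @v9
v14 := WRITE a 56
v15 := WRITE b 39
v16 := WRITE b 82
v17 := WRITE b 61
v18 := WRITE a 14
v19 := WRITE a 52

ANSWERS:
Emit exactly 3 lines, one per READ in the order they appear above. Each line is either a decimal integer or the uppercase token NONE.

v1: WRITE a=21  (a history now [(1, 21)])
v2: WRITE a=18  (a history now [(1, 21), (2, 18)])
v3: WRITE b=41  (b history now [(3, 41)])
v4: WRITE b=70  (b history now [(3, 41), (4, 70)])
v5: WRITE c=13  (c history now [(5, 13)])
v6: WRITE b=37  (b history now [(3, 41), (4, 70), (6, 37)])
READ b @v2: history=[(3, 41), (4, 70), (6, 37)] -> no version <= 2 -> NONE
v7: WRITE a=73  (a history now [(1, 21), (2, 18), (7, 73)])
v8: WRITE c=63  (c history now [(5, 13), (8, 63)])
v9: WRITE a=32  (a history now [(1, 21), (2, 18), (7, 73), (9, 32)])
v10: WRITE c=9  (c history now [(5, 13), (8, 63), (10, 9)])
READ a @v4: history=[(1, 21), (2, 18), (7, 73), (9, 32)] -> pick v2 -> 18
v11: WRITE b=7  (b history now [(3, 41), (4, 70), (6, 37), (11, 7)])
v12: WRITE c=52  (c history now [(5, 13), (8, 63), (10, 9), (12, 52)])
v13: WRITE a=75  (a history now [(1, 21), (2, 18), (7, 73), (9, 32), (13, 75)])
READ b @v9: history=[(3, 41), (4, 70), (6, 37), (11, 7)] -> pick v6 -> 37
v14: WRITE a=56  (a history now [(1, 21), (2, 18), (7, 73), (9, 32), (13, 75), (14, 56)])
v15: WRITE b=39  (b history now [(3, 41), (4, 70), (6, 37), (11, 7), (15, 39)])
v16: WRITE b=82  (b history now [(3, 41), (4, 70), (6, 37), (11, 7), (15, 39), (16, 82)])
v17: WRITE b=61  (b history now [(3, 41), (4, 70), (6, 37), (11, 7), (15, 39), (16, 82), (17, 61)])
v18: WRITE a=14  (a history now [(1, 21), (2, 18), (7, 73), (9, 32), (13, 75), (14, 56), (18, 14)])
v19: WRITE a=52  (a history now [(1, 21), (2, 18), (7, 73), (9, 32), (13, 75), (14, 56), (18, 14), (19, 52)])

Answer: NONE
18
37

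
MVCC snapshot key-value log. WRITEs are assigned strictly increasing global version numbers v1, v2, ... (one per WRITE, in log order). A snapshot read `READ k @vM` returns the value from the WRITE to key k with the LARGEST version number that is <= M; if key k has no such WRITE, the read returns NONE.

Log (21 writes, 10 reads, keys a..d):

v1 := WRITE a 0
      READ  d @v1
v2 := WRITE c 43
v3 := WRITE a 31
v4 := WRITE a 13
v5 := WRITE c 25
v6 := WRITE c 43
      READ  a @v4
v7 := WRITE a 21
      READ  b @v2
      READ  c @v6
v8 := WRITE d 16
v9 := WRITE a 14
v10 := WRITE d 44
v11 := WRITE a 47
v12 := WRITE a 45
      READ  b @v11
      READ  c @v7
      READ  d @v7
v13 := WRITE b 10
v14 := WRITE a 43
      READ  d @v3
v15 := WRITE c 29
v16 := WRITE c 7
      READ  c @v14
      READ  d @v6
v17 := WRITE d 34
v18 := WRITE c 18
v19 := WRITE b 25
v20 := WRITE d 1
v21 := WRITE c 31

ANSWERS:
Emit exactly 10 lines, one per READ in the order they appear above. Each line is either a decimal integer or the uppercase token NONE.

Answer: NONE
13
NONE
43
NONE
43
NONE
NONE
43
NONE

Derivation:
v1: WRITE a=0  (a history now [(1, 0)])
READ d @v1: history=[] -> no version <= 1 -> NONE
v2: WRITE c=43  (c history now [(2, 43)])
v3: WRITE a=31  (a history now [(1, 0), (3, 31)])
v4: WRITE a=13  (a history now [(1, 0), (3, 31), (4, 13)])
v5: WRITE c=25  (c history now [(2, 43), (5, 25)])
v6: WRITE c=43  (c history now [(2, 43), (5, 25), (6, 43)])
READ a @v4: history=[(1, 0), (3, 31), (4, 13)] -> pick v4 -> 13
v7: WRITE a=21  (a history now [(1, 0), (3, 31), (4, 13), (7, 21)])
READ b @v2: history=[] -> no version <= 2 -> NONE
READ c @v6: history=[(2, 43), (5, 25), (6, 43)] -> pick v6 -> 43
v8: WRITE d=16  (d history now [(8, 16)])
v9: WRITE a=14  (a history now [(1, 0), (3, 31), (4, 13), (7, 21), (9, 14)])
v10: WRITE d=44  (d history now [(8, 16), (10, 44)])
v11: WRITE a=47  (a history now [(1, 0), (3, 31), (4, 13), (7, 21), (9, 14), (11, 47)])
v12: WRITE a=45  (a history now [(1, 0), (3, 31), (4, 13), (7, 21), (9, 14), (11, 47), (12, 45)])
READ b @v11: history=[] -> no version <= 11 -> NONE
READ c @v7: history=[(2, 43), (5, 25), (6, 43)] -> pick v6 -> 43
READ d @v7: history=[(8, 16), (10, 44)] -> no version <= 7 -> NONE
v13: WRITE b=10  (b history now [(13, 10)])
v14: WRITE a=43  (a history now [(1, 0), (3, 31), (4, 13), (7, 21), (9, 14), (11, 47), (12, 45), (14, 43)])
READ d @v3: history=[(8, 16), (10, 44)] -> no version <= 3 -> NONE
v15: WRITE c=29  (c history now [(2, 43), (5, 25), (6, 43), (15, 29)])
v16: WRITE c=7  (c history now [(2, 43), (5, 25), (6, 43), (15, 29), (16, 7)])
READ c @v14: history=[(2, 43), (5, 25), (6, 43), (15, 29), (16, 7)] -> pick v6 -> 43
READ d @v6: history=[(8, 16), (10, 44)] -> no version <= 6 -> NONE
v17: WRITE d=34  (d history now [(8, 16), (10, 44), (17, 34)])
v18: WRITE c=18  (c history now [(2, 43), (5, 25), (6, 43), (15, 29), (16, 7), (18, 18)])
v19: WRITE b=25  (b history now [(13, 10), (19, 25)])
v20: WRITE d=1  (d history now [(8, 16), (10, 44), (17, 34), (20, 1)])
v21: WRITE c=31  (c history now [(2, 43), (5, 25), (6, 43), (15, 29), (16, 7), (18, 18), (21, 31)])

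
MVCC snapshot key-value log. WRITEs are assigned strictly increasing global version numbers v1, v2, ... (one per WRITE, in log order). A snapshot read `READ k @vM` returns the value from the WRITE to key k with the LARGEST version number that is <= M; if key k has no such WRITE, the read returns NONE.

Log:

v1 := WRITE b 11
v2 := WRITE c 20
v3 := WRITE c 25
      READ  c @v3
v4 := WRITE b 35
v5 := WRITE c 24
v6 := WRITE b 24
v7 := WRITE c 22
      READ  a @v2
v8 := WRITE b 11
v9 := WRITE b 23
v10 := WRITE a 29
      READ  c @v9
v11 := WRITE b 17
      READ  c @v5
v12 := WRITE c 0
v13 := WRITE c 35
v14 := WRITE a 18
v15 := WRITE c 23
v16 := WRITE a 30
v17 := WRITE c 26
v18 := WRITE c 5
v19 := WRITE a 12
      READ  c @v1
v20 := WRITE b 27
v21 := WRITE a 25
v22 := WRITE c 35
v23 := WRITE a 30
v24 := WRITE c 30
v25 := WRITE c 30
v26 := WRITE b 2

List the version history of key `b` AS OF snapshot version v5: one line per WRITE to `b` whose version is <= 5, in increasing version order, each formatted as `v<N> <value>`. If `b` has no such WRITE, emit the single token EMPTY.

Scan writes for key=b with version <= 5:
  v1 WRITE b 11 -> keep
  v2 WRITE c 20 -> skip
  v3 WRITE c 25 -> skip
  v4 WRITE b 35 -> keep
  v5 WRITE c 24 -> skip
  v6 WRITE b 24 -> drop (> snap)
  v7 WRITE c 22 -> skip
  v8 WRITE b 11 -> drop (> snap)
  v9 WRITE b 23 -> drop (> snap)
  v10 WRITE a 29 -> skip
  v11 WRITE b 17 -> drop (> snap)
  v12 WRITE c 0 -> skip
  v13 WRITE c 35 -> skip
  v14 WRITE a 18 -> skip
  v15 WRITE c 23 -> skip
  v16 WRITE a 30 -> skip
  v17 WRITE c 26 -> skip
  v18 WRITE c 5 -> skip
  v19 WRITE a 12 -> skip
  v20 WRITE b 27 -> drop (> snap)
  v21 WRITE a 25 -> skip
  v22 WRITE c 35 -> skip
  v23 WRITE a 30 -> skip
  v24 WRITE c 30 -> skip
  v25 WRITE c 30 -> skip
  v26 WRITE b 2 -> drop (> snap)
Collected: [(1, 11), (4, 35)]

Answer: v1 11
v4 35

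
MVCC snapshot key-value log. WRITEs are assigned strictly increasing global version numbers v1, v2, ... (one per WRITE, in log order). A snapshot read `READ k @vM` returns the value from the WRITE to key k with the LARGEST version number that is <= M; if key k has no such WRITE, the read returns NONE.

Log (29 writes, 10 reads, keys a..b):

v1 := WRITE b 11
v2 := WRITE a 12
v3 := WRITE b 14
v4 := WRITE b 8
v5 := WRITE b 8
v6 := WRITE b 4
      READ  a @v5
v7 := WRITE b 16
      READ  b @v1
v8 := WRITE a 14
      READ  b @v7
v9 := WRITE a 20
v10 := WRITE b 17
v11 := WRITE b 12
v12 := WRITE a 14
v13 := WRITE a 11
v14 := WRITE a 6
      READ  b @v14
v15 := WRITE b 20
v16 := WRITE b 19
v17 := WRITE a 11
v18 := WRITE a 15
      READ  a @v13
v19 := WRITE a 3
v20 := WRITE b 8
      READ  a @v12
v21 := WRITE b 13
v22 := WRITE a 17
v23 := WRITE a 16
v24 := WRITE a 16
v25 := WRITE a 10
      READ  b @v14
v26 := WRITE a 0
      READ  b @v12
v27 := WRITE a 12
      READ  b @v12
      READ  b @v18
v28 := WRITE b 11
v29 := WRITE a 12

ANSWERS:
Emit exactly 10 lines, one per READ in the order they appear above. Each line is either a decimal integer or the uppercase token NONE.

Answer: 12
11
16
12
11
14
12
12
12
19

Derivation:
v1: WRITE b=11  (b history now [(1, 11)])
v2: WRITE a=12  (a history now [(2, 12)])
v3: WRITE b=14  (b history now [(1, 11), (3, 14)])
v4: WRITE b=8  (b history now [(1, 11), (3, 14), (4, 8)])
v5: WRITE b=8  (b history now [(1, 11), (3, 14), (4, 8), (5, 8)])
v6: WRITE b=4  (b history now [(1, 11), (3, 14), (4, 8), (5, 8), (6, 4)])
READ a @v5: history=[(2, 12)] -> pick v2 -> 12
v7: WRITE b=16  (b history now [(1, 11), (3, 14), (4, 8), (5, 8), (6, 4), (7, 16)])
READ b @v1: history=[(1, 11), (3, 14), (4, 8), (5, 8), (6, 4), (7, 16)] -> pick v1 -> 11
v8: WRITE a=14  (a history now [(2, 12), (8, 14)])
READ b @v7: history=[(1, 11), (3, 14), (4, 8), (5, 8), (6, 4), (7, 16)] -> pick v7 -> 16
v9: WRITE a=20  (a history now [(2, 12), (8, 14), (9, 20)])
v10: WRITE b=17  (b history now [(1, 11), (3, 14), (4, 8), (5, 8), (6, 4), (7, 16), (10, 17)])
v11: WRITE b=12  (b history now [(1, 11), (3, 14), (4, 8), (5, 8), (6, 4), (7, 16), (10, 17), (11, 12)])
v12: WRITE a=14  (a history now [(2, 12), (8, 14), (9, 20), (12, 14)])
v13: WRITE a=11  (a history now [(2, 12), (8, 14), (9, 20), (12, 14), (13, 11)])
v14: WRITE a=6  (a history now [(2, 12), (8, 14), (9, 20), (12, 14), (13, 11), (14, 6)])
READ b @v14: history=[(1, 11), (3, 14), (4, 8), (5, 8), (6, 4), (7, 16), (10, 17), (11, 12)] -> pick v11 -> 12
v15: WRITE b=20  (b history now [(1, 11), (3, 14), (4, 8), (5, 8), (6, 4), (7, 16), (10, 17), (11, 12), (15, 20)])
v16: WRITE b=19  (b history now [(1, 11), (3, 14), (4, 8), (5, 8), (6, 4), (7, 16), (10, 17), (11, 12), (15, 20), (16, 19)])
v17: WRITE a=11  (a history now [(2, 12), (8, 14), (9, 20), (12, 14), (13, 11), (14, 6), (17, 11)])
v18: WRITE a=15  (a history now [(2, 12), (8, 14), (9, 20), (12, 14), (13, 11), (14, 6), (17, 11), (18, 15)])
READ a @v13: history=[(2, 12), (8, 14), (9, 20), (12, 14), (13, 11), (14, 6), (17, 11), (18, 15)] -> pick v13 -> 11
v19: WRITE a=3  (a history now [(2, 12), (8, 14), (9, 20), (12, 14), (13, 11), (14, 6), (17, 11), (18, 15), (19, 3)])
v20: WRITE b=8  (b history now [(1, 11), (3, 14), (4, 8), (5, 8), (6, 4), (7, 16), (10, 17), (11, 12), (15, 20), (16, 19), (20, 8)])
READ a @v12: history=[(2, 12), (8, 14), (9, 20), (12, 14), (13, 11), (14, 6), (17, 11), (18, 15), (19, 3)] -> pick v12 -> 14
v21: WRITE b=13  (b history now [(1, 11), (3, 14), (4, 8), (5, 8), (6, 4), (7, 16), (10, 17), (11, 12), (15, 20), (16, 19), (20, 8), (21, 13)])
v22: WRITE a=17  (a history now [(2, 12), (8, 14), (9, 20), (12, 14), (13, 11), (14, 6), (17, 11), (18, 15), (19, 3), (22, 17)])
v23: WRITE a=16  (a history now [(2, 12), (8, 14), (9, 20), (12, 14), (13, 11), (14, 6), (17, 11), (18, 15), (19, 3), (22, 17), (23, 16)])
v24: WRITE a=16  (a history now [(2, 12), (8, 14), (9, 20), (12, 14), (13, 11), (14, 6), (17, 11), (18, 15), (19, 3), (22, 17), (23, 16), (24, 16)])
v25: WRITE a=10  (a history now [(2, 12), (8, 14), (9, 20), (12, 14), (13, 11), (14, 6), (17, 11), (18, 15), (19, 3), (22, 17), (23, 16), (24, 16), (25, 10)])
READ b @v14: history=[(1, 11), (3, 14), (4, 8), (5, 8), (6, 4), (7, 16), (10, 17), (11, 12), (15, 20), (16, 19), (20, 8), (21, 13)] -> pick v11 -> 12
v26: WRITE a=0  (a history now [(2, 12), (8, 14), (9, 20), (12, 14), (13, 11), (14, 6), (17, 11), (18, 15), (19, 3), (22, 17), (23, 16), (24, 16), (25, 10), (26, 0)])
READ b @v12: history=[(1, 11), (3, 14), (4, 8), (5, 8), (6, 4), (7, 16), (10, 17), (11, 12), (15, 20), (16, 19), (20, 8), (21, 13)] -> pick v11 -> 12
v27: WRITE a=12  (a history now [(2, 12), (8, 14), (9, 20), (12, 14), (13, 11), (14, 6), (17, 11), (18, 15), (19, 3), (22, 17), (23, 16), (24, 16), (25, 10), (26, 0), (27, 12)])
READ b @v12: history=[(1, 11), (3, 14), (4, 8), (5, 8), (6, 4), (7, 16), (10, 17), (11, 12), (15, 20), (16, 19), (20, 8), (21, 13)] -> pick v11 -> 12
READ b @v18: history=[(1, 11), (3, 14), (4, 8), (5, 8), (6, 4), (7, 16), (10, 17), (11, 12), (15, 20), (16, 19), (20, 8), (21, 13)] -> pick v16 -> 19
v28: WRITE b=11  (b history now [(1, 11), (3, 14), (4, 8), (5, 8), (6, 4), (7, 16), (10, 17), (11, 12), (15, 20), (16, 19), (20, 8), (21, 13), (28, 11)])
v29: WRITE a=12  (a history now [(2, 12), (8, 14), (9, 20), (12, 14), (13, 11), (14, 6), (17, 11), (18, 15), (19, 3), (22, 17), (23, 16), (24, 16), (25, 10), (26, 0), (27, 12), (29, 12)])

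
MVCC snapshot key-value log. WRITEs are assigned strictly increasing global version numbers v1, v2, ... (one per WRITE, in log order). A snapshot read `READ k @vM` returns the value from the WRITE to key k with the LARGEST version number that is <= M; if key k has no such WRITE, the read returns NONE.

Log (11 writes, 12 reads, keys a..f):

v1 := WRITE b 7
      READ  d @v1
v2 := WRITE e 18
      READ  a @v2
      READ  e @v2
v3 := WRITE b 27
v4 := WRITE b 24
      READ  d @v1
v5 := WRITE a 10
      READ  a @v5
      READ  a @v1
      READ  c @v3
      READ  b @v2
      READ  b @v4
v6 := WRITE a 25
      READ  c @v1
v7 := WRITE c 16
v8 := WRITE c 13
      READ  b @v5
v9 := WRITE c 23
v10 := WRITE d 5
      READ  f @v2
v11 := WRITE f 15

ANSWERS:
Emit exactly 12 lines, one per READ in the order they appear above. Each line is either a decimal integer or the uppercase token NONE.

v1: WRITE b=7  (b history now [(1, 7)])
READ d @v1: history=[] -> no version <= 1 -> NONE
v2: WRITE e=18  (e history now [(2, 18)])
READ a @v2: history=[] -> no version <= 2 -> NONE
READ e @v2: history=[(2, 18)] -> pick v2 -> 18
v3: WRITE b=27  (b history now [(1, 7), (3, 27)])
v4: WRITE b=24  (b history now [(1, 7), (3, 27), (4, 24)])
READ d @v1: history=[] -> no version <= 1 -> NONE
v5: WRITE a=10  (a history now [(5, 10)])
READ a @v5: history=[(5, 10)] -> pick v5 -> 10
READ a @v1: history=[(5, 10)] -> no version <= 1 -> NONE
READ c @v3: history=[] -> no version <= 3 -> NONE
READ b @v2: history=[(1, 7), (3, 27), (4, 24)] -> pick v1 -> 7
READ b @v4: history=[(1, 7), (3, 27), (4, 24)] -> pick v4 -> 24
v6: WRITE a=25  (a history now [(5, 10), (6, 25)])
READ c @v1: history=[] -> no version <= 1 -> NONE
v7: WRITE c=16  (c history now [(7, 16)])
v8: WRITE c=13  (c history now [(7, 16), (8, 13)])
READ b @v5: history=[(1, 7), (3, 27), (4, 24)] -> pick v4 -> 24
v9: WRITE c=23  (c history now [(7, 16), (8, 13), (9, 23)])
v10: WRITE d=5  (d history now [(10, 5)])
READ f @v2: history=[] -> no version <= 2 -> NONE
v11: WRITE f=15  (f history now [(11, 15)])

Answer: NONE
NONE
18
NONE
10
NONE
NONE
7
24
NONE
24
NONE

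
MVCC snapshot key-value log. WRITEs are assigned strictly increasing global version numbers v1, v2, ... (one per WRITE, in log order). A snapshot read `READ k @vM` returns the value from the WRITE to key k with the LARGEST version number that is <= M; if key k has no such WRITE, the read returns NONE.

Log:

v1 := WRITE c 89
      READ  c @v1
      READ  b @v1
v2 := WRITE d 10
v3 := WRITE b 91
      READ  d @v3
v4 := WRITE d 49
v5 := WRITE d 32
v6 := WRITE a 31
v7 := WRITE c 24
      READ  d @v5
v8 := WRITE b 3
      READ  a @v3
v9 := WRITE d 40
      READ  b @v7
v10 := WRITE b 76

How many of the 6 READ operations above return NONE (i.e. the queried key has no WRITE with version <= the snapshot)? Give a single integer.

v1: WRITE c=89  (c history now [(1, 89)])
READ c @v1: history=[(1, 89)] -> pick v1 -> 89
READ b @v1: history=[] -> no version <= 1 -> NONE
v2: WRITE d=10  (d history now [(2, 10)])
v3: WRITE b=91  (b history now [(3, 91)])
READ d @v3: history=[(2, 10)] -> pick v2 -> 10
v4: WRITE d=49  (d history now [(2, 10), (4, 49)])
v5: WRITE d=32  (d history now [(2, 10), (4, 49), (5, 32)])
v6: WRITE a=31  (a history now [(6, 31)])
v7: WRITE c=24  (c history now [(1, 89), (7, 24)])
READ d @v5: history=[(2, 10), (4, 49), (5, 32)] -> pick v5 -> 32
v8: WRITE b=3  (b history now [(3, 91), (8, 3)])
READ a @v3: history=[(6, 31)] -> no version <= 3 -> NONE
v9: WRITE d=40  (d history now [(2, 10), (4, 49), (5, 32), (9, 40)])
READ b @v7: history=[(3, 91), (8, 3)] -> pick v3 -> 91
v10: WRITE b=76  (b history now [(3, 91), (8, 3), (10, 76)])
Read results in order: ['89', 'NONE', '10', '32', 'NONE', '91']
NONE count = 2

Answer: 2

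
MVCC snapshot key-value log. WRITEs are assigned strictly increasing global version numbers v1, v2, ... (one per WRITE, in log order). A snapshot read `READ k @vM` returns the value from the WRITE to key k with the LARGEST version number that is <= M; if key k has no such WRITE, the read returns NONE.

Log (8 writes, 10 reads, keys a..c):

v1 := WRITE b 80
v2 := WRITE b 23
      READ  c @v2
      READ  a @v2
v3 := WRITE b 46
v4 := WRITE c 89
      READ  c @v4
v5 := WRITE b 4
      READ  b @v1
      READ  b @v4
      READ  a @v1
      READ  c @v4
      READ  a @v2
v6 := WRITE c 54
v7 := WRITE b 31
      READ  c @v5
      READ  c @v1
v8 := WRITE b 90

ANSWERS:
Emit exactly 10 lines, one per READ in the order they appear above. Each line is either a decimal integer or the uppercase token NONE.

Answer: NONE
NONE
89
80
46
NONE
89
NONE
89
NONE

Derivation:
v1: WRITE b=80  (b history now [(1, 80)])
v2: WRITE b=23  (b history now [(1, 80), (2, 23)])
READ c @v2: history=[] -> no version <= 2 -> NONE
READ a @v2: history=[] -> no version <= 2 -> NONE
v3: WRITE b=46  (b history now [(1, 80), (2, 23), (3, 46)])
v4: WRITE c=89  (c history now [(4, 89)])
READ c @v4: history=[(4, 89)] -> pick v4 -> 89
v5: WRITE b=4  (b history now [(1, 80), (2, 23), (3, 46), (5, 4)])
READ b @v1: history=[(1, 80), (2, 23), (3, 46), (5, 4)] -> pick v1 -> 80
READ b @v4: history=[(1, 80), (2, 23), (3, 46), (5, 4)] -> pick v3 -> 46
READ a @v1: history=[] -> no version <= 1 -> NONE
READ c @v4: history=[(4, 89)] -> pick v4 -> 89
READ a @v2: history=[] -> no version <= 2 -> NONE
v6: WRITE c=54  (c history now [(4, 89), (6, 54)])
v7: WRITE b=31  (b history now [(1, 80), (2, 23), (3, 46), (5, 4), (7, 31)])
READ c @v5: history=[(4, 89), (6, 54)] -> pick v4 -> 89
READ c @v1: history=[(4, 89), (6, 54)] -> no version <= 1 -> NONE
v8: WRITE b=90  (b history now [(1, 80), (2, 23), (3, 46), (5, 4), (7, 31), (8, 90)])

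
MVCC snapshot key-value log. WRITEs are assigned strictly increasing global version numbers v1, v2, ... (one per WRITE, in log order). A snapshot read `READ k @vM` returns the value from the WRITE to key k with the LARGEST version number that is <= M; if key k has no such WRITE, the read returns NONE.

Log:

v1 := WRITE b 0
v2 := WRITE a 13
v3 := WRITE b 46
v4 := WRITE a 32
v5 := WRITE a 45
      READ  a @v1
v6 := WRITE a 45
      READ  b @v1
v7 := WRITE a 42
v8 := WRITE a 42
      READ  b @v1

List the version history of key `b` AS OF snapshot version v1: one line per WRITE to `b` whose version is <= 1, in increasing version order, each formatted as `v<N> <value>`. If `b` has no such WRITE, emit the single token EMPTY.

Answer: v1 0

Derivation:
Scan writes for key=b with version <= 1:
  v1 WRITE b 0 -> keep
  v2 WRITE a 13 -> skip
  v3 WRITE b 46 -> drop (> snap)
  v4 WRITE a 32 -> skip
  v5 WRITE a 45 -> skip
  v6 WRITE a 45 -> skip
  v7 WRITE a 42 -> skip
  v8 WRITE a 42 -> skip
Collected: [(1, 0)]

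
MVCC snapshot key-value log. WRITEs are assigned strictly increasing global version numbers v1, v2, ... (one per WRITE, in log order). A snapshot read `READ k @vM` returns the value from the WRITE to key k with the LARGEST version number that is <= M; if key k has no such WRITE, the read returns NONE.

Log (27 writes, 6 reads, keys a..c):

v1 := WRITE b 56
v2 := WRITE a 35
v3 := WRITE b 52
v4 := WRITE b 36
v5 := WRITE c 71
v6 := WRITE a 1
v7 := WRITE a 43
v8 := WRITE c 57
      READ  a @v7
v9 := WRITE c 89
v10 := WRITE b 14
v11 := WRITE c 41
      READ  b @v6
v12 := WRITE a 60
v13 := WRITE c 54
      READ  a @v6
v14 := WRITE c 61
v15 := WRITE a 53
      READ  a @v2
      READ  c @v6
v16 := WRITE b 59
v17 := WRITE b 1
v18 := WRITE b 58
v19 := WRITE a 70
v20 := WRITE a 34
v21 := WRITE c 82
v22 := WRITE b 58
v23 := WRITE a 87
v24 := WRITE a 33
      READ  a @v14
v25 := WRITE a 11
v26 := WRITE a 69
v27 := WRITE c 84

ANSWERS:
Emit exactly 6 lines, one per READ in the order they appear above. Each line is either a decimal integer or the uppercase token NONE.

Answer: 43
36
1
35
71
60

Derivation:
v1: WRITE b=56  (b history now [(1, 56)])
v2: WRITE a=35  (a history now [(2, 35)])
v3: WRITE b=52  (b history now [(1, 56), (3, 52)])
v4: WRITE b=36  (b history now [(1, 56), (3, 52), (4, 36)])
v5: WRITE c=71  (c history now [(5, 71)])
v6: WRITE a=1  (a history now [(2, 35), (6, 1)])
v7: WRITE a=43  (a history now [(2, 35), (6, 1), (7, 43)])
v8: WRITE c=57  (c history now [(5, 71), (8, 57)])
READ a @v7: history=[(2, 35), (6, 1), (7, 43)] -> pick v7 -> 43
v9: WRITE c=89  (c history now [(5, 71), (8, 57), (9, 89)])
v10: WRITE b=14  (b history now [(1, 56), (3, 52), (4, 36), (10, 14)])
v11: WRITE c=41  (c history now [(5, 71), (8, 57), (9, 89), (11, 41)])
READ b @v6: history=[(1, 56), (3, 52), (4, 36), (10, 14)] -> pick v4 -> 36
v12: WRITE a=60  (a history now [(2, 35), (6, 1), (7, 43), (12, 60)])
v13: WRITE c=54  (c history now [(5, 71), (8, 57), (9, 89), (11, 41), (13, 54)])
READ a @v6: history=[(2, 35), (6, 1), (7, 43), (12, 60)] -> pick v6 -> 1
v14: WRITE c=61  (c history now [(5, 71), (8, 57), (9, 89), (11, 41), (13, 54), (14, 61)])
v15: WRITE a=53  (a history now [(2, 35), (6, 1), (7, 43), (12, 60), (15, 53)])
READ a @v2: history=[(2, 35), (6, 1), (7, 43), (12, 60), (15, 53)] -> pick v2 -> 35
READ c @v6: history=[(5, 71), (8, 57), (9, 89), (11, 41), (13, 54), (14, 61)] -> pick v5 -> 71
v16: WRITE b=59  (b history now [(1, 56), (3, 52), (4, 36), (10, 14), (16, 59)])
v17: WRITE b=1  (b history now [(1, 56), (3, 52), (4, 36), (10, 14), (16, 59), (17, 1)])
v18: WRITE b=58  (b history now [(1, 56), (3, 52), (4, 36), (10, 14), (16, 59), (17, 1), (18, 58)])
v19: WRITE a=70  (a history now [(2, 35), (6, 1), (7, 43), (12, 60), (15, 53), (19, 70)])
v20: WRITE a=34  (a history now [(2, 35), (6, 1), (7, 43), (12, 60), (15, 53), (19, 70), (20, 34)])
v21: WRITE c=82  (c history now [(5, 71), (8, 57), (9, 89), (11, 41), (13, 54), (14, 61), (21, 82)])
v22: WRITE b=58  (b history now [(1, 56), (3, 52), (4, 36), (10, 14), (16, 59), (17, 1), (18, 58), (22, 58)])
v23: WRITE a=87  (a history now [(2, 35), (6, 1), (7, 43), (12, 60), (15, 53), (19, 70), (20, 34), (23, 87)])
v24: WRITE a=33  (a history now [(2, 35), (6, 1), (7, 43), (12, 60), (15, 53), (19, 70), (20, 34), (23, 87), (24, 33)])
READ a @v14: history=[(2, 35), (6, 1), (7, 43), (12, 60), (15, 53), (19, 70), (20, 34), (23, 87), (24, 33)] -> pick v12 -> 60
v25: WRITE a=11  (a history now [(2, 35), (6, 1), (7, 43), (12, 60), (15, 53), (19, 70), (20, 34), (23, 87), (24, 33), (25, 11)])
v26: WRITE a=69  (a history now [(2, 35), (6, 1), (7, 43), (12, 60), (15, 53), (19, 70), (20, 34), (23, 87), (24, 33), (25, 11), (26, 69)])
v27: WRITE c=84  (c history now [(5, 71), (8, 57), (9, 89), (11, 41), (13, 54), (14, 61), (21, 82), (27, 84)])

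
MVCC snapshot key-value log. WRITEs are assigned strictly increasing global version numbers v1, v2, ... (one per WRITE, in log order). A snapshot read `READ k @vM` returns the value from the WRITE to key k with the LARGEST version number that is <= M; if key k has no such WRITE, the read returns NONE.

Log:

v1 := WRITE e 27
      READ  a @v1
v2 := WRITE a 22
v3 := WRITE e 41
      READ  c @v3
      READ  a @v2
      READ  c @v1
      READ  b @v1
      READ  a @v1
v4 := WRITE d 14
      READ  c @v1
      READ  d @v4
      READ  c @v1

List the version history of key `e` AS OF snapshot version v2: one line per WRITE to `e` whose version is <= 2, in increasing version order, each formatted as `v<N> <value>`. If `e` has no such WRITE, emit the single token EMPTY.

Scan writes for key=e with version <= 2:
  v1 WRITE e 27 -> keep
  v2 WRITE a 22 -> skip
  v3 WRITE e 41 -> drop (> snap)
  v4 WRITE d 14 -> skip
Collected: [(1, 27)]

Answer: v1 27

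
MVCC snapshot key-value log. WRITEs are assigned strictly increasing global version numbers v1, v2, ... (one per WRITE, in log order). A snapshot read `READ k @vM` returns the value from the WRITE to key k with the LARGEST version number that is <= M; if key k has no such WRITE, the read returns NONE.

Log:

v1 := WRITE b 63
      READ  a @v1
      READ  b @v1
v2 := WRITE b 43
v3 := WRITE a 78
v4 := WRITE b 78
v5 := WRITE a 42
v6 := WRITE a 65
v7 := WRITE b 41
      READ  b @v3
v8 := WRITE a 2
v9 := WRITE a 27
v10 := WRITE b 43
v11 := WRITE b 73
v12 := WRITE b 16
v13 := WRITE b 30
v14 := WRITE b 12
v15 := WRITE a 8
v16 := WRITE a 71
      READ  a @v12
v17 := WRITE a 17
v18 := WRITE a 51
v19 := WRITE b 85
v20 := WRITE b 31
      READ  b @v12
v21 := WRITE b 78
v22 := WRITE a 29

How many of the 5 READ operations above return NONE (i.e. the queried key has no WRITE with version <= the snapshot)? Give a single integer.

v1: WRITE b=63  (b history now [(1, 63)])
READ a @v1: history=[] -> no version <= 1 -> NONE
READ b @v1: history=[(1, 63)] -> pick v1 -> 63
v2: WRITE b=43  (b history now [(1, 63), (2, 43)])
v3: WRITE a=78  (a history now [(3, 78)])
v4: WRITE b=78  (b history now [(1, 63), (2, 43), (4, 78)])
v5: WRITE a=42  (a history now [(3, 78), (5, 42)])
v6: WRITE a=65  (a history now [(3, 78), (5, 42), (6, 65)])
v7: WRITE b=41  (b history now [(1, 63), (2, 43), (4, 78), (7, 41)])
READ b @v3: history=[(1, 63), (2, 43), (4, 78), (7, 41)] -> pick v2 -> 43
v8: WRITE a=2  (a history now [(3, 78), (5, 42), (6, 65), (8, 2)])
v9: WRITE a=27  (a history now [(3, 78), (5, 42), (6, 65), (8, 2), (9, 27)])
v10: WRITE b=43  (b history now [(1, 63), (2, 43), (4, 78), (7, 41), (10, 43)])
v11: WRITE b=73  (b history now [(1, 63), (2, 43), (4, 78), (7, 41), (10, 43), (11, 73)])
v12: WRITE b=16  (b history now [(1, 63), (2, 43), (4, 78), (7, 41), (10, 43), (11, 73), (12, 16)])
v13: WRITE b=30  (b history now [(1, 63), (2, 43), (4, 78), (7, 41), (10, 43), (11, 73), (12, 16), (13, 30)])
v14: WRITE b=12  (b history now [(1, 63), (2, 43), (4, 78), (7, 41), (10, 43), (11, 73), (12, 16), (13, 30), (14, 12)])
v15: WRITE a=8  (a history now [(3, 78), (5, 42), (6, 65), (8, 2), (9, 27), (15, 8)])
v16: WRITE a=71  (a history now [(3, 78), (5, 42), (6, 65), (8, 2), (9, 27), (15, 8), (16, 71)])
READ a @v12: history=[(3, 78), (5, 42), (6, 65), (8, 2), (9, 27), (15, 8), (16, 71)] -> pick v9 -> 27
v17: WRITE a=17  (a history now [(3, 78), (5, 42), (6, 65), (8, 2), (9, 27), (15, 8), (16, 71), (17, 17)])
v18: WRITE a=51  (a history now [(3, 78), (5, 42), (6, 65), (8, 2), (9, 27), (15, 8), (16, 71), (17, 17), (18, 51)])
v19: WRITE b=85  (b history now [(1, 63), (2, 43), (4, 78), (7, 41), (10, 43), (11, 73), (12, 16), (13, 30), (14, 12), (19, 85)])
v20: WRITE b=31  (b history now [(1, 63), (2, 43), (4, 78), (7, 41), (10, 43), (11, 73), (12, 16), (13, 30), (14, 12), (19, 85), (20, 31)])
READ b @v12: history=[(1, 63), (2, 43), (4, 78), (7, 41), (10, 43), (11, 73), (12, 16), (13, 30), (14, 12), (19, 85), (20, 31)] -> pick v12 -> 16
v21: WRITE b=78  (b history now [(1, 63), (2, 43), (4, 78), (7, 41), (10, 43), (11, 73), (12, 16), (13, 30), (14, 12), (19, 85), (20, 31), (21, 78)])
v22: WRITE a=29  (a history now [(3, 78), (5, 42), (6, 65), (8, 2), (9, 27), (15, 8), (16, 71), (17, 17), (18, 51), (22, 29)])
Read results in order: ['NONE', '63', '43', '27', '16']
NONE count = 1

Answer: 1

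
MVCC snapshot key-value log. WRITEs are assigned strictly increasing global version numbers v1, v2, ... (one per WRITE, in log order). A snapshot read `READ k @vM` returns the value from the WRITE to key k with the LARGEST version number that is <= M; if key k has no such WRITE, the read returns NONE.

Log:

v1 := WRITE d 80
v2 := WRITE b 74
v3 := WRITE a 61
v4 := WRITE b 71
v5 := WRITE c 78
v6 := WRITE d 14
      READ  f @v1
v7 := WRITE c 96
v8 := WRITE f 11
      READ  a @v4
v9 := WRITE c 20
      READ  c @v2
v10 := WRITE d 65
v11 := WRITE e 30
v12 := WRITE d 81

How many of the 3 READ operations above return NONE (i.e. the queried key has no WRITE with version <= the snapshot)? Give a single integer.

Answer: 2

Derivation:
v1: WRITE d=80  (d history now [(1, 80)])
v2: WRITE b=74  (b history now [(2, 74)])
v3: WRITE a=61  (a history now [(3, 61)])
v4: WRITE b=71  (b history now [(2, 74), (4, 71)])
v5: WRITE c=78  (c history now [(5, 78)])
v6: WRITE d=14  (d history now [(1, 80), (6, 14)])
READ f @v1: history=[] -> no version <= 1 -> NONE
v7: WRITE c=96  (c history now [(5, 78), (7, 96)])
v8: WRITE f=11  (f history now [(8, 11)])
READ a @v4: history=[(3, 61)] -> pick v3 -> 61
v9: WRITE c=20  (c history now [(5, 78), (7, 96), (9, 20)])
READ c @v2: history=[(5, 78), (7, 96), (9, 20)] -> no version <= 2 -> NONE
v10: WRITE d=65  (d history now [(1, 80), (6, 14), (10, 65)])
v11: WRITE e=30  (e history now [(11, 30)])
v12: WRITE d=81  (d history now [(1, 80), (6, 14), (10, 65), (12, 81)])
Read results in order: ['NONE', '61', 'NONE']
NONE count = 2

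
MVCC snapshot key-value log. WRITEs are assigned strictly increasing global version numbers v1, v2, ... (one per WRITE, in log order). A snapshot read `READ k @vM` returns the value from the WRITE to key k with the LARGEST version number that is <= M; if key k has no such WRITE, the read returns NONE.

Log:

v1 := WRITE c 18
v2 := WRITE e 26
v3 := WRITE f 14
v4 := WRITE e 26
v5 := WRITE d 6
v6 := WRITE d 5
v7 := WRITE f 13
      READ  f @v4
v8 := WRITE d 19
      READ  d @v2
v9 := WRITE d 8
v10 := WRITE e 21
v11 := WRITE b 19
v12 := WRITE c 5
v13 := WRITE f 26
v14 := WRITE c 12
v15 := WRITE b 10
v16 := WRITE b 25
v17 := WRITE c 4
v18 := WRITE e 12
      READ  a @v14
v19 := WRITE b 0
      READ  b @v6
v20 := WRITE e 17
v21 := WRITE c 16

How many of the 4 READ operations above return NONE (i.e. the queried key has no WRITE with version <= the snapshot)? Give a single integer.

Answer: 3

Derivation:
v1: WRITE c=18  (c history now [(1, 18)])
v2: WRITE e=26  (e history now [(2, 26)])
v3: WRITE f=14  (f history now [(3, 14)])
v4: WRITE e=26  (e history now [(2, 26), (4, 26)])
v5: WRITE d=6  (d history now [(5, 6)])
v6: WRITE d=5  (d history now [(5, 6), (6, 5)])
v7: WRITE f=13  (f history now [(3, 14), (7, 13)])
READ f @v4: history=[(3, 14), (7, 13)] -> pick v3 -> 14
v8: WRITE d=19  (d history now [(5, 6), (6, 5), (8, 19)])
READ d @v2: history=[(5, 6), (6, 5), (8, 19)] -> no version <= 2 -> NONE
v9: WRITE d=8  (d history now [(5, 6), (6, 5), (8, 19), (9, 8)])
v10: WRITE e=21  (e history now [(2, 26), (4, 26), (10, 21)])
v11: WRITE b=19  (b history now [(11, 19)])
v12: WRITE c=5  (c history now [(1, 18), (12, 5)])
v13: WRITE f=26  (f history now [(3, 14), (7, 13), (13, 26)])
v14: WRITE c=12  (c history now [(1, 18), (12, 5), (14, 12)])
v15: WRITE b=10  (b history now [(11, 19), (15, 10)])
v16: WRITE b=25  (b history now [(11, 19), (15, 10), (16, 25)])
v17: WRITE c=4  (c history now [(1, 18), (12, 5), (14, 12), (17, 4)])
v18: WRITE e=12  (e history now [(2, 26), (4, 26), (10, 21), (18, 12)])
READ a @v14: history=[] -> no version <= 14 -> NONE
v19: WRITE b=0  (b history now [(11, 19), (15, 10), (16, 25), (19, 0)])
READ b @v6: history=[(11, 19), (15, 10), (16, 25), (19, 0)] -> no version <= 6 -> NONE
v20: WRITE e=17  (e history now [(2, 26), (4, 26), (10, 21), (18, 12), (20, 17)])
v21: WRITE c=16  (c history now [(1, 18), (12, 5), (14, 12), (17, 4), (21, 16)])
Read results in order: ['14', 'NONE', 'NONE', 'NONE']
NONE count = 3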